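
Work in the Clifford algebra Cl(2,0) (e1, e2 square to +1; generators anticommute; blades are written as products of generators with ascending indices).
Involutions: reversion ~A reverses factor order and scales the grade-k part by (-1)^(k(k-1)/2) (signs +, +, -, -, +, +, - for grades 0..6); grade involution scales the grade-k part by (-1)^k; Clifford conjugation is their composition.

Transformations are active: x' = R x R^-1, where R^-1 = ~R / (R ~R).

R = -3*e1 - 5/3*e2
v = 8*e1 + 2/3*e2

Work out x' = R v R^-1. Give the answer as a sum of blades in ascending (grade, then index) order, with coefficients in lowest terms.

~R = -3*e1 - 5/3*e2, and R ~R = 106/9, so R^-1 = ~R / (106/9).
R v = -226/9 + 34/3*e1 e2
Answer: 254/53*e1 + 1024/159*e2


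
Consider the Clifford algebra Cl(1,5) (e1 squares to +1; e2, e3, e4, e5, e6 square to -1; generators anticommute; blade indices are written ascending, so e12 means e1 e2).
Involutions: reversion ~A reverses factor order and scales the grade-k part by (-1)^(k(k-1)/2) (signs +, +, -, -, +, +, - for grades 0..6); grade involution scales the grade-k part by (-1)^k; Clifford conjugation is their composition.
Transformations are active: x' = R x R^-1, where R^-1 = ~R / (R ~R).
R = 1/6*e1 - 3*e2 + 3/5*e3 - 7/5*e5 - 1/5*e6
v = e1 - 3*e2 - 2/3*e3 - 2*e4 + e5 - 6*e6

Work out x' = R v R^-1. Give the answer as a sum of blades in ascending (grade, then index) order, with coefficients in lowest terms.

~R = 1/6*e1 - 3*e2 + 3/5*e3 - 7/5*e5 - 1/5*e6, and R ~R = -10199/900, so R^-1 = ~R / (-10199/900).
R v = -247/30 + 5/2*e12 - 32/45*e13 - 1/3*e14 + 47/30*e15 - 4/5*e16 + 19/5*e23 + 6*e24 - 36/5*e25 + 87/5*e26 - 6/5*e34 - 1/3*e35 - 56/15*e36 - 14/5*e45 - 2/5*e46 + 43/5*e56
Answer: -7729/10199*e1 - 13863/10199*e2 + 47074/30597*e3 + 2*e4 - 4421/1457*e5 + 58230/10199*e6


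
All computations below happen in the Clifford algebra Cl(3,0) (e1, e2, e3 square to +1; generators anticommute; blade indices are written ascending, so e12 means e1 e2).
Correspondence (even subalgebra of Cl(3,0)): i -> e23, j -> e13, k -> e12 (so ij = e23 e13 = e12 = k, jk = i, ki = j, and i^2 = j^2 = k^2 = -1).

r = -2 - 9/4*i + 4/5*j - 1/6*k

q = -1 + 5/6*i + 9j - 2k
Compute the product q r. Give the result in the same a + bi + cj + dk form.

In blades: q = -1 - 2*e12 + 9*e13 + 5/6*e23, r = -2 - 1/6*e12 + 4/5*e13 - 9/4*e23.
Distribute q over r term by term (generator squares from the signature, products reordered to ascending indices): (-1)*r = 2 + 1/6*e12 - 4/5*e13 + 9/4*e23; (-2*e12)*r = -1/3 + 4*e12 + 9/2*e13 + 8/5*e23; (9*e13)*r = -36/5 + 81/4*e12 - 18*e13 - 3/2*e23; (5/6*e23)*r = 15/8 + 2/3*e12 + 5/36*e13 - 5/3*e23.
Sum: -439/120 + 301/12*e12 - 2549/180*e13 + 41/60*e23; translating back through the correspondence:
Answer: -439/120 + 41/60*i - 2549/180*j + 301/12*k


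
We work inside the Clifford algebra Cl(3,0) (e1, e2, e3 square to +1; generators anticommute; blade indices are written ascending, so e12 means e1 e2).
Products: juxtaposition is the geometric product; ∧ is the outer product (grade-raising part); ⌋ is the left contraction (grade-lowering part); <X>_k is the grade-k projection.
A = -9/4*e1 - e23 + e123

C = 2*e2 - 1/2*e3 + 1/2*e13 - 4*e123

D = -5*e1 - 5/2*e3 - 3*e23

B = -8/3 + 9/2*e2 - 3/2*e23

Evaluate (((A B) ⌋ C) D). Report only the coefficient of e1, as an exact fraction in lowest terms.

step 1: -3/2 + 15/2*e1 + 9/2*e3 - 81/8*e12 - 9/2*e13 + 8/3*e23 + 17/24*e123
step 2: 17/6 + 101/12*e1 + 15*e2 - 36*e3 - 18*e12 - 3/4*e13 - 30*e23 + 6*e123
step 3: -505/12 + 137/24*e1 - 123*e2 - 335/6*e3 + 231/4*e12 - 3529/24*e13 - 76*e23 + 679/4*e123
Answer: 137/24


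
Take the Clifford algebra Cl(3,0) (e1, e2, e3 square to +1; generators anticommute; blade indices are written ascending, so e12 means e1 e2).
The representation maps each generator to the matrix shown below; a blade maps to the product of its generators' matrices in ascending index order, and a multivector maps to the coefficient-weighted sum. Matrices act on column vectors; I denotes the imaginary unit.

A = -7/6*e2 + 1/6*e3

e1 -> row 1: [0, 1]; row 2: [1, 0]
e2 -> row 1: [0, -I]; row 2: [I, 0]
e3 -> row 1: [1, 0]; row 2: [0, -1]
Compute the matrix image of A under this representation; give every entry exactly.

M = (-7/6)*rho(e2) + (1/6)*rho(e3), summed entrywise:
Answer: row 1: [1/6, 7*I/6]; row 2: [-7*I/6, -1/6]


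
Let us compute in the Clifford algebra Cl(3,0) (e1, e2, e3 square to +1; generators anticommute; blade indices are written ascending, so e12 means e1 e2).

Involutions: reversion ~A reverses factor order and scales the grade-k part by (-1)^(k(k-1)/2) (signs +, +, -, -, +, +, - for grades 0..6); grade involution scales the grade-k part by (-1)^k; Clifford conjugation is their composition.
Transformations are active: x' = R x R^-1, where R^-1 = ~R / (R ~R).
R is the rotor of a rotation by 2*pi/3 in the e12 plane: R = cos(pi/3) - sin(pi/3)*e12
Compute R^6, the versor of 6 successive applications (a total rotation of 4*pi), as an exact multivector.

Because a rotor carries half the rotation angle, composing 6 copies of this e12-plane rotor multiplies the phase: 6*(pi/3) = 2*pi, hence R^6 = cos(2*pi) - sin(2*pi)*e12.
cos(2*pi) = 1 and sin(2*pi) = 0, so R^6 = 1. The total rotation 4*pi is 2 full turns, so every vector returns to itself, yet the rotor is +1, back on the identity sheet (an even number of 2*pi turns).
Answer: 1


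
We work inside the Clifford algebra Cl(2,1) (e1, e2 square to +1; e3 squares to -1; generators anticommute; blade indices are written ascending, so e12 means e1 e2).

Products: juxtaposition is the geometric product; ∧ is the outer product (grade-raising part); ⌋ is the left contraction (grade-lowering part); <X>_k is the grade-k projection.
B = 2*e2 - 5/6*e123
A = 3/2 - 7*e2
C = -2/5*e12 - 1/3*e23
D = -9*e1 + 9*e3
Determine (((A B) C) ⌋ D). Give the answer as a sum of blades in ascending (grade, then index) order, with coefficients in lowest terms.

step 1: -14 + 3*e2 - 35/6*e13 - 5/4*e123
step 2: 97/60*e1 - 3/2*e3 + 679/90*e12 + 7*e23
step 3: -21/20
Answer: -21/20


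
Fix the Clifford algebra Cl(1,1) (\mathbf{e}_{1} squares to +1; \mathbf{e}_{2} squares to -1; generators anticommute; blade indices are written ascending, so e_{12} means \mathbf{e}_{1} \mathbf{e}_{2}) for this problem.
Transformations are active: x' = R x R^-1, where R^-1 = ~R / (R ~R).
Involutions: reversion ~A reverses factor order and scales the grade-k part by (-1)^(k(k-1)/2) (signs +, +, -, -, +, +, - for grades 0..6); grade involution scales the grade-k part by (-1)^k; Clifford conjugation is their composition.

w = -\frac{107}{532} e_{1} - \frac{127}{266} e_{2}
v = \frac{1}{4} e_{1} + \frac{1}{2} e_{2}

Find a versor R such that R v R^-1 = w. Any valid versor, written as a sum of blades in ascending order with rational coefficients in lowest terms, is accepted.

A norm check does it: q(v) = q(w) = -\frac{3}{16}, hence R = v + w = \frac{13}{266} e_{1} + \frac{3}{133} e_{2} realises the map — parallel part kept, (v - w)/2 negated, v carried to w.
Answer: \frac{13}{266} e_{1} + \frac{3}{133} e_{2}


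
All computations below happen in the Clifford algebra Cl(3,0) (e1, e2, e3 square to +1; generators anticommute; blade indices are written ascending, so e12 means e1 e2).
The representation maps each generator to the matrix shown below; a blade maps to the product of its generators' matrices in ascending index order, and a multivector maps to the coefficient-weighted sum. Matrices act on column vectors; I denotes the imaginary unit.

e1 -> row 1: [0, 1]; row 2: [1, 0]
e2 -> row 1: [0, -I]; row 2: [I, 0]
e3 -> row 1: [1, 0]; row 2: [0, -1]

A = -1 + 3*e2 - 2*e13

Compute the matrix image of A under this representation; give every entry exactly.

Bivector images (products of the table entries): rho(e13) = rho(e1)rho(e3) = row 1: [0, -1]; row 2: [1, 0].
M = (-1)*1 + (3)*rho(e2) + (-2)*rho(e13), summed entrywise (1 is the identity matrix):
Answer: row 1: [-1, 2 - 3*I]; row 2: [-2 + 3*I, -1]


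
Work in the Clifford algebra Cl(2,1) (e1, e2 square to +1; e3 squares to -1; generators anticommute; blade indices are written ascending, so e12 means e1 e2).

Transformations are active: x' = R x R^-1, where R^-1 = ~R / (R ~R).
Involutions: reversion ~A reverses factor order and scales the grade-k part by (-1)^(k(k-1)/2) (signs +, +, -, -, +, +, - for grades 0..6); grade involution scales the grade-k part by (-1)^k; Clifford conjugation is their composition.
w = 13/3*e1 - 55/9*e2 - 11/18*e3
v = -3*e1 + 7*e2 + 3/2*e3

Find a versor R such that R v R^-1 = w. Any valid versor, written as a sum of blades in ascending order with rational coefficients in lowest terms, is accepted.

Key observation: q(v) = q(w) = 223/4 (sandwiches preserve the norm), so R = v + w = 4/3*e1 + 8/9*e2 + 8/9*e3 works whenever it is invertible — the component of v along it is kept and (v - w)/2 reverses, sending v to w.
Answer: 4/3*e1 + 8/9*e2 + 8/9*e3


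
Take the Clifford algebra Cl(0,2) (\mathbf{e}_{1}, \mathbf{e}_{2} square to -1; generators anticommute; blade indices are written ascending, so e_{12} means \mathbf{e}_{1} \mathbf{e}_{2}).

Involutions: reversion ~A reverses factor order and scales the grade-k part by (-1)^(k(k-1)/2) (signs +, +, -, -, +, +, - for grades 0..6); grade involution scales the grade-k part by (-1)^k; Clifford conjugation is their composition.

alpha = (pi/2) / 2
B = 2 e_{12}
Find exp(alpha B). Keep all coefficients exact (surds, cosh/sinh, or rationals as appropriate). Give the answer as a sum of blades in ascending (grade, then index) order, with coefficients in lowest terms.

B^2 = (2)^2*(e_{12})^2 = 4*(-1) = -4 (a basis 2-blade squares to minus the product of its generators' squares).
B^2 = -4 — since the square is negative, the closed form is circular: l = 2, alpha*l = \frac{\pi}{2}, so exp(alpha B) = cos(\frac{\pi}{2}) + (sin(\frac{\pi}{2})/2)*B = 0 + (\frac{1}{2})*B.
Answer: e_{12}


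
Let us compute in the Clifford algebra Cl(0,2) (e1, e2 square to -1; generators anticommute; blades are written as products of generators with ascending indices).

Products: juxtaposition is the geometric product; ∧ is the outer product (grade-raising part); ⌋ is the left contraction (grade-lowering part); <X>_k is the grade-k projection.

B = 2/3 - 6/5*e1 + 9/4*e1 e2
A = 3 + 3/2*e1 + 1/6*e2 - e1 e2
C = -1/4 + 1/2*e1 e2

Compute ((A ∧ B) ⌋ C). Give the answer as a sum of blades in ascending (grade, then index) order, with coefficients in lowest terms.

step 1: 2 - 13/5*e1 + 1/9*e2 + 377/60*e1 e2
step 2: -437/120 + 1/18*e1 + 13/10*e2 + e1 e2
Answer: -437/120 + 1/18*e1 + 13/10*e2 + e1 e2


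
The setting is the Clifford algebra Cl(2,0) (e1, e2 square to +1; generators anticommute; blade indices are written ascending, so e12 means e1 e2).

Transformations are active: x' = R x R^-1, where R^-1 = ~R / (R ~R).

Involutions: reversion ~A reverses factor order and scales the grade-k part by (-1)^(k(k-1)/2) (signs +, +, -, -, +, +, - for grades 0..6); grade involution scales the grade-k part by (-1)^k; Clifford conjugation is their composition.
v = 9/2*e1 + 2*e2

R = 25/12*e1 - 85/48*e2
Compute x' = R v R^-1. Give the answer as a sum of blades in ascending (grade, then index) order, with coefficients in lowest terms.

~R = 25/12*e1 - 85/48*e2, and R ~R = 17225/2304, so R^-1 = ~R / (17225/2304).
R v = 35/6 + 1165/96*e12
Answer: -1721/1378*e1 - 3282/689*e2


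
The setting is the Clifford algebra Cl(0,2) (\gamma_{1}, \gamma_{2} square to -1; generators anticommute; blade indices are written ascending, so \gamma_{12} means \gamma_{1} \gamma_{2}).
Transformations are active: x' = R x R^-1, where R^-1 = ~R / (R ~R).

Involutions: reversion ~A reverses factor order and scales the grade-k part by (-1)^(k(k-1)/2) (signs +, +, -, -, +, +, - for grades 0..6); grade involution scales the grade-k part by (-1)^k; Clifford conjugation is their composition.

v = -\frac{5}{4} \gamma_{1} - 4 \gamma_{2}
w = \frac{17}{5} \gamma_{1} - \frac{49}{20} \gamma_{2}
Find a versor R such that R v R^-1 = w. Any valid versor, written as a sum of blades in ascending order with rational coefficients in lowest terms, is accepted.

A norm check does it: q(v) = q(w) = -\frac{281}{16}, hence R = v + w = \frac{43}{20} \gamma_{1} - \frac{129}{20} \gamma_{2} realises the map — parallel part kept, (v - w)/2 negated, v carried to w.
Answer: \frac{43}{20} \gamma_{1} - \frac{129}{20} \gamma_{2}


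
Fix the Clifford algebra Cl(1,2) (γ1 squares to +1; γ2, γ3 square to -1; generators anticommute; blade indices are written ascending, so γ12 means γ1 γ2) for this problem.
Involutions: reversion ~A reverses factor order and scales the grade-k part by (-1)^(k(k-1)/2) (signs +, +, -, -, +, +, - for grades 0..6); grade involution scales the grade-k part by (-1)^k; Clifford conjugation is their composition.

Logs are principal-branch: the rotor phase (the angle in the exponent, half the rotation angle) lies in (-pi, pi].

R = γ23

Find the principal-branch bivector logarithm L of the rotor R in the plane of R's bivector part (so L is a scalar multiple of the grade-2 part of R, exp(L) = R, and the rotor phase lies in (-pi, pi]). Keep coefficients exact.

The scalar part of R is 0, which pins the rotor phase on the principal branch; dividing the bivector part by the sine of that phase recovers the unit plane, and L is the phase times that plane.
Concretely: cos(phase) = 0 gives phase = ±pi/2, and since phase/sin(phase) is even the sign is immaterial: L = (phase/sin(phase)) * <R>_2 = (pi/2) * <R>_2.
Answer: pi/2*γ23


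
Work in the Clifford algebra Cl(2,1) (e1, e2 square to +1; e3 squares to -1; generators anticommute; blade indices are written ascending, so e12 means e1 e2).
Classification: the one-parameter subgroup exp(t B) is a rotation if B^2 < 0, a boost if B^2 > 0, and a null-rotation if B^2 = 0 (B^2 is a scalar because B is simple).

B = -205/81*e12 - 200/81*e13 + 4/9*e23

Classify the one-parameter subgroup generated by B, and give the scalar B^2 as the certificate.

B^2 term by term: the squares give (-205/81)^2*(e12)^2 + (-200/81)^2*(e13)^2 + (4/9)^2*(e23)^2 = 42025/6561*(-1) + 40000/6561*(+1) + 16/81*(+1) = -1/9 (each basis 2-blade squares to minus the product of its generators' squares); cross terms between blades sharing an index anticommute and cancel. So B^2 = -1/9.
Answer: rotation, certificate B^2 = -1/9. No conjugation can change B^2 = -1/9; the sign gives the class.


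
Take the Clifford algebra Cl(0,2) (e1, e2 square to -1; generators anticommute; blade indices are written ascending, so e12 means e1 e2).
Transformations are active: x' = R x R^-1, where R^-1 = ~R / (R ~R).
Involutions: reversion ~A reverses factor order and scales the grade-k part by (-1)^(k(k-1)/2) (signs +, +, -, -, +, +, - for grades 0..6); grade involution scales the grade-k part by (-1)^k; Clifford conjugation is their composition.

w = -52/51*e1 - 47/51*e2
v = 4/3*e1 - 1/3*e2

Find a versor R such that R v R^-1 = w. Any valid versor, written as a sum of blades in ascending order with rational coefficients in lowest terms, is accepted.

Construction: equal norms (both -17/9) license R = v + w = 16/51*e1 - 64/51*e2 — nothing changes along that direction, while (v - w)/2 changes sign, so v maps onto w.
Answer: 16/51*e1 - 64/51*e2


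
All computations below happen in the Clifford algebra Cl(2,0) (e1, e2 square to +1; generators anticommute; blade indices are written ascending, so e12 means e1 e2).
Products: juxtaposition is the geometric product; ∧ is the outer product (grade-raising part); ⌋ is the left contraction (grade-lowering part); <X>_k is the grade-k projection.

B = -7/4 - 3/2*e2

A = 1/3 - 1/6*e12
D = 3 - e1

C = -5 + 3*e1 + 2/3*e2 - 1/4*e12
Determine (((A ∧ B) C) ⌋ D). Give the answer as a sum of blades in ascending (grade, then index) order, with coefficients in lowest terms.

step 1: -7/12 - 1/2*e2 + 7/24*e12
step 2: 85/32 - 121/72*e1 + 89/72*e2 + 3/16*e12
step 3: 2779/288 - 85/32*e1
Answer: 2779/288 - 85/32*e1


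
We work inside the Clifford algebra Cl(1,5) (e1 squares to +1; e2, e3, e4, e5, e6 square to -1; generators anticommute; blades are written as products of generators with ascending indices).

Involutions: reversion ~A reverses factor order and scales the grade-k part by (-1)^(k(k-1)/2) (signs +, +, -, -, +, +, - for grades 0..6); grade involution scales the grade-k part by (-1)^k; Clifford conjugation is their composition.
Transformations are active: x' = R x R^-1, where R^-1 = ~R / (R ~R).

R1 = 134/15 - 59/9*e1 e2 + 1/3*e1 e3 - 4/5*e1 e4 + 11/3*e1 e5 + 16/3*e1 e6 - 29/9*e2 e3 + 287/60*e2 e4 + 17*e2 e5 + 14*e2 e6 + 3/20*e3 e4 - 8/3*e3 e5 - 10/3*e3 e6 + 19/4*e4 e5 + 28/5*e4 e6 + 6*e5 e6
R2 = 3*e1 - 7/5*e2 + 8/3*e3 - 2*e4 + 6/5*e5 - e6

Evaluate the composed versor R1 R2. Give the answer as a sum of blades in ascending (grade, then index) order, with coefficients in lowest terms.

Distribute over the terms of R2 (each basis-blade product reordered to ascending indices, repeated generators contracted through their squares):
R1 (3*e1) = 134/5*e1 + 59/3*e2 - e3 + 12/5*e4 - 11*e5 - 16*e6 - 29/3*e1 e2 e3 + 287/20*e1 e2 e4 + 51*e1 e2 e5 + 42*e1 e2 e6 + 9/20*e1 e3 e4 - 8*e1 e3 e5 - 10*e1 e3 e6 + 57/4*e1 e4 e5 + 84/5*e1 e4 e6 + 18*e1 e5 e6
R1 (-7/5*e2) = -413/45*e1 - 938/75*e2 + 203/45*e3 - 2009/300*e4 - 119/5*e5 - 98/5*e6 + 7/15*e1 e2 e3 - 28/25*e1 e2 e4 + 77/15*e1 e2 e5 + 112/15*e1 e2 e6 - 21/100*e2 e3 e4 + 56/15*e2 e3 e5 + 14/3*e2 e3 e6 - 133/20*e2 e4 e5 - 196/25*e2 e4 e6 - 42/5*e2 e5 e6
R1 (8/3*e3) = -8/9*e1 + 232/27*e2 + 1072/45*e3 + 2/5*e4 - 64/9*e5 - 80/9*e6 - 472/27*e1 e2 e3 + 32/15*e1 e3 e4 - 88/9*e1 e3 e5 - 128/9*e1 e3 e6 - 574/45*e2 e3 e4 - 136/3*e2 e3 e5 - 112/3*e2 e3 e6 + 38/3*e3 e4 e5 + 224/15*e3 e4 e6 + 16*e3 e5 e6
R1 (-2*e4) = -8/5*e1 + 287/30*e2 + 3/10*e3 - 268/15*e4 - 19/2*e5 - 56/5*e6 + 118/9*e1 e2 e4 - 2/3*e1 e3 e4 + 22/3*e1 e4 e5 + 32/3*e1 e4 e6 + 58/9*e2 e3 e4 + 34*e2 e4 e5 + 28*e2 e4 e6 - 16/3*e3 e4 e5 - 20/3*e3 e4 e6 - 12*e4 e5 e6
R1 (6/5*e5) = -22/5*e1 - 102/5*e2 + 16/5*e3 - 57/10*e4 + 268/25*e5 + 36/5*e6 - 118/15*e1 e2 e5 + 2/5*e1 e3 e5 - 24/25*e1 e4 e5 - 32/5*e1 e5 e6 - 58/15*e2 e3 e5 + 287/50*e2 e4 e5 - 84/5*e2 e5 e6 + 9/50*e3 e4 e5 + 4*e3 e5 e6 - 168/25*e4 e5 e6
R1 (-e6) = 16/3*e1 + 14*e2 - 10/3*e3 + 28/5*e4 + 6*e5 - 134/15*e6 + 59/9*e1 e2 e6 - 1/3*e1 e3 e6 + 4/5*e1 e4 e6 - 11/3*e1 e5 e6 + 29/9*e2 e3 e6 - 287/60*e2 e4 e6 - 17*e2 e5 e6 - 3/20*e3 e4 e6 + 8/3*e3 e5 e6 - 19/4*e4 e5 e6
Summing the partial products and collecting blades:
Answer: 241/15*e1 + 25541/1350*e2 + 55/2*e3 - 6559/300*e4 - 15611/450*e5 - 2584/45*e6 - 3602/135*e1 e2 e3 + 23707/900*e1 e2 e4 + 724/15*e1 e2 e5 + 2521/45*e1 e2 e6 + 23/12*e1 e3 e4 - 782/45*e1 e3 e5 - 221/9*e1 e3 e6 + 6187/300*e1 e4 e5 + 424/15*e1 e4 e6 + 119/15*e1 e5 e6 - 5869/900*e2 e3 e4 - 682/15*e2 e3 e5 - 265/9*e2 e3 e6 + 3309/100*e2 e4 e5 + 4613/300*e2 e4 e6 - 211/5*e2 e5 e6 + 1127/150*e3 e4 e5 + 487/60*e3 e4 e6 + 68/3*e3 e5 e6 - 2347/100*e4 e5 e6


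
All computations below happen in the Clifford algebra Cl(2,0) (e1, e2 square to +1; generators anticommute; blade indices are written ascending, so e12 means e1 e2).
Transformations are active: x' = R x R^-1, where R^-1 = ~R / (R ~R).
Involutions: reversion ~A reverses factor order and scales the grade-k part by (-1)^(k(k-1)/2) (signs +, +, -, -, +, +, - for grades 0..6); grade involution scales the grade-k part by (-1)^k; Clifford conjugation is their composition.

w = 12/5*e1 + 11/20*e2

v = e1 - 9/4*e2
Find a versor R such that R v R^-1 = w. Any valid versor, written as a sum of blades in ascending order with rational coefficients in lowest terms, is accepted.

Take R = v + w = 17/5*e1 - 17/10*e2. Because q(v) = q(w) = 97/16, conjugation by R sends v exactly to w.
Answer: 17/5*e1 - 17/10*e2


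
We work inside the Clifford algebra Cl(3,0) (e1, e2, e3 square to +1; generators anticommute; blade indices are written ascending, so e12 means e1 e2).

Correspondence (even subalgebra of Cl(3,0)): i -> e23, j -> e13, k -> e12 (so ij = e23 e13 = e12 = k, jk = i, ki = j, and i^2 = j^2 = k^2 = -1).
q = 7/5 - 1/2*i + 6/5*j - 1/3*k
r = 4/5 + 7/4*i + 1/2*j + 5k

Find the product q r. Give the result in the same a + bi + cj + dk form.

In blades: q = 7/5 - 1/3*e12 + 6/5*e13 - 1/2*e23, r = 4/5 + 5*e12 + 1/2*e13 + 7/4*e23.
Distribute q over r term by term (generator squares from the signature, products reordered to ascending indices): (7/5)*r = 28/25 + 7*e12 + 7/10*e13 + 49/20*e23; (-1/3*e12)*r = 5/3 - 4/15*e12 - 7/12*e13 + 1/6*e23; (6/5*e13)*r = -3/5 - 21/10*e12 + 24/25*e13 + 6*e23; (-1/2*e23)*r = 7/8 - 1/4*e12 + 5/2*e13 - 2/5*e23.
Sum: 1837/600 + 263/60*e12 + 1073/300*e13 + 493/60*e23; translating back through the correspondence:
Answer: 1837/600 + 493/60*i + 1073/300*j + 263/60*k


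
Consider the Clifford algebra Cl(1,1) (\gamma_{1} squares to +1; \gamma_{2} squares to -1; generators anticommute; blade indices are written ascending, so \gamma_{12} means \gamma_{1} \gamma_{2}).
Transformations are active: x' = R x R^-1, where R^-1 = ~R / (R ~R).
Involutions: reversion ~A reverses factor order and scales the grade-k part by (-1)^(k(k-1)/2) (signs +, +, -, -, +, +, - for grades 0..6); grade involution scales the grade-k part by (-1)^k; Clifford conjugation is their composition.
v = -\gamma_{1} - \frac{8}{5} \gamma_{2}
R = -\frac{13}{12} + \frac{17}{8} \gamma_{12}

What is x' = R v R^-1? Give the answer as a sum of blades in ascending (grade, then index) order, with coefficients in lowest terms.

~R = -\frac{13}{12} - \frac{17}{8} \gamma_{12}, and R ~R = -\frac{1925}{576}, so R^-1 = ~R / (-\frac{1925}{576}).
R v = \frac{269}{60} \gamma_{1} + \frac{463}{120} \gamma_{2}
Answer: \frac{37601}{9625} \gamma_{1} + \frac{39476}{9625} \gamma_{2}


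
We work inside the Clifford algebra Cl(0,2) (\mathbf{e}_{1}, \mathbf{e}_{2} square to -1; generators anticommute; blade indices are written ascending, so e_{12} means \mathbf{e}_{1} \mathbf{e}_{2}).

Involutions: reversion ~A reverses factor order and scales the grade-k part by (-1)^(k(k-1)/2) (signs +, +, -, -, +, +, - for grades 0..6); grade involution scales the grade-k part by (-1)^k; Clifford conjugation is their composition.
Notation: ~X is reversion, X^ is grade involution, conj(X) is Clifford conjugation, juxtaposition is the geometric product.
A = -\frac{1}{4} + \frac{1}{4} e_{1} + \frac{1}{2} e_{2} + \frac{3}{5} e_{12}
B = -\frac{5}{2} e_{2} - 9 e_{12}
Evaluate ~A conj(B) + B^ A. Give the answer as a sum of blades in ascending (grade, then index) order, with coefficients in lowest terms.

first term: \frac{83}{20} + 6 e_{1} - \frac{23}{8} e_{2} - \frac{13}{8} e_{12}
second term: \frac{83}{20} + 6 e_{1} - \frac{23}{8} e_{2} + \frac{13}{8} e_{12}
Answer: \frac{83}{10} + 12 e_{1} - \frac{23}{4} e_{2}


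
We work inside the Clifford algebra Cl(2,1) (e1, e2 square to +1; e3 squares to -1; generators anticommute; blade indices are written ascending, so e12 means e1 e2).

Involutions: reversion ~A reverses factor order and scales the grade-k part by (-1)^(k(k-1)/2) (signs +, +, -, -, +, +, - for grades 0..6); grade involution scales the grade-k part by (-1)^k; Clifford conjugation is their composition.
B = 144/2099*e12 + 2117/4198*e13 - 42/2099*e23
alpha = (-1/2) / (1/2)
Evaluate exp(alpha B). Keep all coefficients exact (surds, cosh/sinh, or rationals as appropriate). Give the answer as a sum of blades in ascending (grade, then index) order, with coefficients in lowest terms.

B^2 term by term: the squares give (144/2099)^2*(e12)^2 + (2117/4198)^2*(e13)^2 + (-42/2099)^2*(e23)^2 = 20736/4405801*(-1) + 4481689/17623204*(+1) + 1764/4405801*(+1) = 1/4 (each basis 2-blade squares to minus the product of its generators' squares); cross terms between blades sharing an index anticommute and cancel. So B^2 = 1/4.
B^2 = 1/4 — the series telescopes hyperbolically here: l = 1/2, alpha*l = -1/2, so exp(alpha B) = cosh(-1/2) + (sinh(-1/2)/(1/2))*B = cosh(1/2) + (-2*sinh(1/2))*B.
Answer: cosh(1/2) - 288*sinh(1/2)/2099*e12 - 2117*sinh(1/2)/2099*e13 + 84*sinh(1/2)/2099*e23


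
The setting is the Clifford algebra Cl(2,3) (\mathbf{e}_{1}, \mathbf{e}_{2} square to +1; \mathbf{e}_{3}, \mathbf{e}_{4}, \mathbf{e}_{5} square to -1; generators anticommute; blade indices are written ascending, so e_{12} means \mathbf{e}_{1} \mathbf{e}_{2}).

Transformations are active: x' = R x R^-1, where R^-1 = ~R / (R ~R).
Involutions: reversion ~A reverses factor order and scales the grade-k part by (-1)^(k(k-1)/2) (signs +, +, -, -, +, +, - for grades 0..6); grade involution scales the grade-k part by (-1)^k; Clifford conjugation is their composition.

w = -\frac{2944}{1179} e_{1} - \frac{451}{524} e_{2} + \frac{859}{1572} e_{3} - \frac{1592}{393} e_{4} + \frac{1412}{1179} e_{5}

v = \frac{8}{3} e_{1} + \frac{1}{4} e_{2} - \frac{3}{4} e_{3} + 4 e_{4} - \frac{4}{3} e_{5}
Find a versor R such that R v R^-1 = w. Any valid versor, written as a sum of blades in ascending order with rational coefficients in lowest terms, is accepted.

Why this works: both vectors square to -\frac{67}{6}, so q(v) = q(w) and R = v + w = \frac{200}{1179} e_{1} - \frac{80}{131} e_{2} - \frac{80}{393} e_{3} - \frac{20}{393} e_{4} - \frac{160}{1179} e_{5} carries v to w — its own direction survives, the complement (v - w)/2 flips.
Answer: \frac{200}{1179} e_{1} - \frac{80}{131} e_{2} - \frac{80}{393} e_{3} - \frac{20}{393} e_{4} - \frac{160}{1179} e_{5}


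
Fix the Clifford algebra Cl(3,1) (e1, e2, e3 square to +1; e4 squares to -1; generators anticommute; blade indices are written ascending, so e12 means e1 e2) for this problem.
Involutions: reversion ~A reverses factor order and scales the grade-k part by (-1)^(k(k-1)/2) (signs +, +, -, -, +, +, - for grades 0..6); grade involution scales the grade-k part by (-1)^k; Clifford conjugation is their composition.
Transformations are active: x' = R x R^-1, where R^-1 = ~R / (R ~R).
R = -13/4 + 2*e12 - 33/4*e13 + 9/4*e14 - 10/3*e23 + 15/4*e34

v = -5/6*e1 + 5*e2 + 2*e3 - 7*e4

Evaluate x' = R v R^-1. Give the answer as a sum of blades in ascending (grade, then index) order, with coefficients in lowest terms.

~R = -13/4 - 2*e12 + 33/4*e13 - 9/4*e14 + 10/3*e23 - 15/4*e34, and R ~R = 1343/18, so R^-1 = ~R / (1343/18).
R v = 287/24*e1 - 85/4*e2 + 709/24*e3 + 137/8*e4 + 1729/36*e123 - 101/4*e124 + 401/8*e134 + 505/12*e234
Answer: -76861/8058*e1 + 2309/1343*e2 + 5503/5372*e3 - 57431/5372*e4


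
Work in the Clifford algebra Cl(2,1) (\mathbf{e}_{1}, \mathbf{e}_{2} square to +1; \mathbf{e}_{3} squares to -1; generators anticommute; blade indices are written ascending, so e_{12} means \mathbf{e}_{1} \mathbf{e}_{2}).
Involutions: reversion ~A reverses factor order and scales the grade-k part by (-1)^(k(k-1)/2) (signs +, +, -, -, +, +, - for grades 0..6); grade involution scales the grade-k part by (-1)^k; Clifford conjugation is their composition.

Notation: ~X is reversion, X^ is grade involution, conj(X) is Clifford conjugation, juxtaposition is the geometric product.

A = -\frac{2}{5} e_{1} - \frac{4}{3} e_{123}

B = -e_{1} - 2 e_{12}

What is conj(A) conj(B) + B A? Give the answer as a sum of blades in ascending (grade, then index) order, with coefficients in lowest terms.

first term: \frac{2}{5} + \frac{4}{5} e_{2} + \frac{8}{3} e_{3} - \frac{4}{3} e_{23}
second term: \frac{2}{5} - \frac{4}{5} e_{2} - \frac{8}{3} e_{3} + \frac{4}{3} e_{23}
Answer: \frac{4}{5}


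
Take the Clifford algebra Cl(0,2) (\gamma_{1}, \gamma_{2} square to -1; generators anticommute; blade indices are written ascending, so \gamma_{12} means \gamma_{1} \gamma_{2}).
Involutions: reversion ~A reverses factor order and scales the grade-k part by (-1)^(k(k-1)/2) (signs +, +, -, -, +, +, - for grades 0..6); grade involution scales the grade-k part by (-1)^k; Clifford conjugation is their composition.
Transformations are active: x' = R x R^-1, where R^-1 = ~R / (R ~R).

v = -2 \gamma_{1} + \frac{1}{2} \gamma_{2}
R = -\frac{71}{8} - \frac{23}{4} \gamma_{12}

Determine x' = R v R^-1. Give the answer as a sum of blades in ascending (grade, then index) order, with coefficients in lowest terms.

~R = -\frac{71}{8} + \frac{23}{4} \gamma_{12}, and R ~R = \frac{7157}{64}, so R^-1 = ~R / (\frac{7157}{64}).
R v = \frac{165}{8} \gamma_{1} + \frac{113}{16} \gamma_{2}
Answer: -\frac{9116}{7157} \gamma_{1} - \frac{23203}{14314} \gamma_{2}


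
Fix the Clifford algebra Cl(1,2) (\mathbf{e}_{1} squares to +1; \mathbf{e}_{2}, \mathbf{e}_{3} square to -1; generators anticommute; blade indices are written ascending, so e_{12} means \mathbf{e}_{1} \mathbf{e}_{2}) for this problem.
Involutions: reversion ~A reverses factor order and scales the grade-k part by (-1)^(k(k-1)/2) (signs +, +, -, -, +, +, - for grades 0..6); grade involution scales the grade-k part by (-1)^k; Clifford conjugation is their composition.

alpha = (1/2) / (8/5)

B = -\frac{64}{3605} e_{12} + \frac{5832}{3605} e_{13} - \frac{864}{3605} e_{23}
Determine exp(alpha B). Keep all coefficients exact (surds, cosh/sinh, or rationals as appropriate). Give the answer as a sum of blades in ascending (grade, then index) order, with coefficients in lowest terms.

B^2 term by term: the squares give (-\frac{64}{3605})^2*(e_{12})^2 + (\frac{5832}{3605})^2*(e_{13})^2 + (-\frac{864}{3605})^2*(e_{23})^2 = \frac{4096}{12996025}*(+1) + \frac{34012224}{12996025}*(+1) + \frac{746496}{12996025}*(-1) = \frac{64}{25} (each basis 2-blade squares to minus the product of its generators' squares); cross terms between blades sharing an index anticommute and cancel. So B^2 = \frac{64}{25}.
B^2 = \frac{64}{25} — a positive square means the series sums to a boost: l = \frac{8}{5}, alpha*l = \frac{1}{2}, so exp(alpha B) = cosh(\frac{1}{2}) + (sinh(\frac{1}{2})/(\frac{8}{5}))*B = \cosh{\left(\frac{1}{2} \right)} + (\frac{5 \sinh{\left(\frac{1}{2} \right)}}{8})*B.
Answer: \cosh{\left(\frac{1}{2} \right)} - \frac{8 \sinh{\left(\frac{1}{2} \right)}}{721} e_{12} + \frac{729 \sinh{\left(\frac{1}{2} \right)}}{721} e_{13} - \frac{108 \sinh{\left(\frac{1}{2} \right)}}{721} e_{23}


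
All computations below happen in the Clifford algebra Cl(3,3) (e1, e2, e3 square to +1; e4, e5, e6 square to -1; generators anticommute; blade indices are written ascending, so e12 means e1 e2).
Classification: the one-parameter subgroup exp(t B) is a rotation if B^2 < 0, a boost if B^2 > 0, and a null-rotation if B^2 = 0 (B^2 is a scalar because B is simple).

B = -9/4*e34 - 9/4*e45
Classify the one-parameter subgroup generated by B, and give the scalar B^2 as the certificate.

B^2 term by term: the squares give (-9/4)^2*(e34)^2 + (-9/4)^2*(e45)^2 = 81/16*(+1) + 81/16*(-1) = 0 (each basis 2-blade squares to minus the product of its generators' squares); cross terms between blades sharing an index anticommute and cancel. So B^2 = 0.
Answer: null-rotation, certificate B^2 = 0. Because 0 is invariant under every versor sandwich, the classification follows from its sign alone.


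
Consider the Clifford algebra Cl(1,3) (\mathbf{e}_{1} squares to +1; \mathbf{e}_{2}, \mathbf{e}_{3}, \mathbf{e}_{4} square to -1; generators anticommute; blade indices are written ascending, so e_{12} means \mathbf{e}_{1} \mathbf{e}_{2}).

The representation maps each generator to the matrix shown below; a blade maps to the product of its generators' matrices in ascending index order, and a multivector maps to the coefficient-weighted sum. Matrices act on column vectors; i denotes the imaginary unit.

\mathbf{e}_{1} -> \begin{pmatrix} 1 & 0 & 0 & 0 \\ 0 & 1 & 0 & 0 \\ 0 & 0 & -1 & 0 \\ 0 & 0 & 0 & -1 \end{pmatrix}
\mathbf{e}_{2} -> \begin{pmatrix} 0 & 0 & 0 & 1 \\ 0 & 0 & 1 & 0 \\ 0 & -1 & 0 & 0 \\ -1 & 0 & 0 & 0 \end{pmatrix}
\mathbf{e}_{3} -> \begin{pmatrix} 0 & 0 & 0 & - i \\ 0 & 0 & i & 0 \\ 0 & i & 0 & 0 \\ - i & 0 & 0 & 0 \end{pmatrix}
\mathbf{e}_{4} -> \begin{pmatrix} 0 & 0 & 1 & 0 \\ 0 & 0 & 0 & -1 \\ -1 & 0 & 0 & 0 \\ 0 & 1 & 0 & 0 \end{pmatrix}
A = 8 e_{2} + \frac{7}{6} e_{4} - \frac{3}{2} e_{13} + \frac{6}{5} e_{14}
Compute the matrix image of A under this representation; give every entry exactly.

Bivector images (products of the table entries): rho(e_{13}) = rho(\mathbf{e}_{1})rho(\mathbf{e}_{3}) = \begin{pmatrix} 0 & 0 & 0 & - i \\ 0 & 0 & i & 0 \\ 0 & - i & 0 & 0 \\ i & 0 & 0 & 0 \end{pmatrix}; rho(e_{14}) = rho(\mathbf{e}_{1})rho(\mathbf{e}_{4}) = \begin{pmatrix} 0 & 0 & 1 & 0 \\ 0 & 0 & 0 & -1 \\ 1 & 0 & 0 & 0 \\ 0 & -1 & 0 & 0 \end{pmatrix}.
M = (8)*rho(e_{2}) + (\frac{7}{6})*rho(e_{4}) + (-\frac{3}{2})*rho(e_{13}) + (\frac{6}{5})*rho(e_{14}), summed entrywise:
Answer: \begin{pmatrix} 0 & 0 & \frac{71}{30} & 8 + \frac{3 i}{2} \\ 0 & 0 & 8 - \frac{3 i}{2} & - \frac{71}{30} \\ \frac{1}{30} & -8 + \frac{3 i}{2} & 0 & 0 \\ -8 - \frac{3 i}{2} & - \frac{1}{30} & 0 & 0 \end{pmatrix}


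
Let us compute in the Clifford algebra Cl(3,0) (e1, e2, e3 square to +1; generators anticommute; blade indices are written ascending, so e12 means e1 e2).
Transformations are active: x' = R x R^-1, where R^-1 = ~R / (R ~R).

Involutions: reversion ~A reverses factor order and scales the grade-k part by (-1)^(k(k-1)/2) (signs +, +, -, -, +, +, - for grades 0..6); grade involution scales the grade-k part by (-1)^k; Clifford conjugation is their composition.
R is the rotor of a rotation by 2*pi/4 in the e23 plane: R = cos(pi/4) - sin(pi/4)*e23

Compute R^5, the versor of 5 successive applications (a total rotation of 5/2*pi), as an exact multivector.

Because a rotor carries half the rotation angle, composing 5 copies of this e23-plane rotor multiplies the phase: 5*(pi/4) = 5*pi/4, hence R^5 = cos(5*pi/4) - sin(5*pi/4)*e23.
cos(5*pi/4) = -sqrt(2)/2 and sin(5*pi/4) = -sqrt(2)/2, so R^5 = -sqrt(2)/2 + sqrt(2)/2*e23. The net rotation is 1/2*pi (after discarding 1 full turn, each of which contributes a factor -1 to the rotor); the rotor keeps the half-angle phase exactly.
Answer: -sqrt(2)/2 + sqrt(2)/2*e23


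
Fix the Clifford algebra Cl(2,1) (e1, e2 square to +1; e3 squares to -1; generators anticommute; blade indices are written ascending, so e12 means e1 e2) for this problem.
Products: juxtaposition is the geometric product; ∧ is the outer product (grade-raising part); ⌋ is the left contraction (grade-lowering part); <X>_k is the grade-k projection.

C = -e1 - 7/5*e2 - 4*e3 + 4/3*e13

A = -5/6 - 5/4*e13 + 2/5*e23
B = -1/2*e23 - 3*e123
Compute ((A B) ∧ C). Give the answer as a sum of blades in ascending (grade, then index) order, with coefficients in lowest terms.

step 1: -1/5 - 6/5*e1 - 15/4*e2 + 5/8*e12 + 5/12*e23 + 5/2*e123
step 2: 1/5*e1 + 7/25*e2 + 4/5*e3 - 207/100*e12 + 68/15*e13 + 15*e23 + 25/12*e123
Answer: 1/5*e1 + 7/25*e2 + 4/5*e3 - 207/100*e12 + 68/15*e13 + 15*e23 + 25/12*e123


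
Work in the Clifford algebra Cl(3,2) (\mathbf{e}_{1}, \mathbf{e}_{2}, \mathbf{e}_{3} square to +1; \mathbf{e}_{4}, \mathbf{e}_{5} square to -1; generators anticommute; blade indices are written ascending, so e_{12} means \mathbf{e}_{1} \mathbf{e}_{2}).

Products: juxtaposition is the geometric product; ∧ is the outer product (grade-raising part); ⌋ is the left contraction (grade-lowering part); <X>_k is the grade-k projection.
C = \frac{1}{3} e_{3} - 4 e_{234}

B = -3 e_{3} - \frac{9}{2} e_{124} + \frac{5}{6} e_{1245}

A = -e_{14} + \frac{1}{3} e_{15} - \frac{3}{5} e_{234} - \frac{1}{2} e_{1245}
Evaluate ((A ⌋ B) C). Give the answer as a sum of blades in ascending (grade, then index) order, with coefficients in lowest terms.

step 1: -\frac{5}{12} - \frac{9}{2} e_{2} + \frac{5}{18} e_{24} + \frac{5}{6} e_{25}
step 2: \frac{35}{36} e_{3} - \frac{3}{2} e_{23} + 18 e_{34} + \frac{85}{54} e_{234} - \frac{5}{18} e_{235} + \frac{10}{3} e_{345}
Answer: \frac{35}{36} e_{3} - \frac{3}{2} e_{23} + 18 e_{34} + \frac{85}{54} e_{234} - \frac{5}{18} e_{235} + \frac{10}{3} e_{345}


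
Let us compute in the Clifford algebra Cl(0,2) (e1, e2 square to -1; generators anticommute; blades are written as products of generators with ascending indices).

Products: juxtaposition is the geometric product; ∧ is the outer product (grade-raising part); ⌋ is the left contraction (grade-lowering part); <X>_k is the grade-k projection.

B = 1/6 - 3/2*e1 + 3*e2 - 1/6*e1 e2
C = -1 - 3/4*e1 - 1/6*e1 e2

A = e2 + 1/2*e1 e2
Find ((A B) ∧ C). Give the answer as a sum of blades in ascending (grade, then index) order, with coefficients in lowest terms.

step 1: -35/12 - 5/3*e1 - 7/12*e2 + 19/12*e1 e2
step 2: 35/12 + 185/48*e1 + 7/12*e2 - 221/144*e1 e2
Answer: 35/12 + 185/48*e1 + 7/12*e2 - 221/144*e1 e2


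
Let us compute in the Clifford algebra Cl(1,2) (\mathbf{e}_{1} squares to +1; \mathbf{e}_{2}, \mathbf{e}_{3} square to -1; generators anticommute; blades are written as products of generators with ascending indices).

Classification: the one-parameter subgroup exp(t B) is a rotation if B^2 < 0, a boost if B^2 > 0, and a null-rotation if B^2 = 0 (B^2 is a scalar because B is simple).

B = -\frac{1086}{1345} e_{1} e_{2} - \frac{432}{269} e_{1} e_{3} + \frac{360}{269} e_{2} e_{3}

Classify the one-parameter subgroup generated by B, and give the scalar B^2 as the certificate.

B^2 term by term: the squares give (-\frac{1086}{1345})^2*(e_{1} e_{2})^2 + (-\frac{432}{269})^2*(e_{1} e_{3})^2 + (\frac{360}{269})^2*(e_{2} e_{3})^2 = \frac{1179396}{1809025}*(+1) + \frac{186624}{72361}*(+1) + \frac{129600}{72361}*(-1) = \frac{36}{25} (each basis 2-blade squares to minus the product of its generators' squares); cross terms between blades sharing an index anticommute and cancel. So B^2 = \frac{36}{25}.
Answer: boost, certificate B^2 = \frac{36}{25}. Certificate logic: \frac{36}{25} is a conjugation-invariant scalar, so its sign fixes rotation versus boost versus null-rotation outright.


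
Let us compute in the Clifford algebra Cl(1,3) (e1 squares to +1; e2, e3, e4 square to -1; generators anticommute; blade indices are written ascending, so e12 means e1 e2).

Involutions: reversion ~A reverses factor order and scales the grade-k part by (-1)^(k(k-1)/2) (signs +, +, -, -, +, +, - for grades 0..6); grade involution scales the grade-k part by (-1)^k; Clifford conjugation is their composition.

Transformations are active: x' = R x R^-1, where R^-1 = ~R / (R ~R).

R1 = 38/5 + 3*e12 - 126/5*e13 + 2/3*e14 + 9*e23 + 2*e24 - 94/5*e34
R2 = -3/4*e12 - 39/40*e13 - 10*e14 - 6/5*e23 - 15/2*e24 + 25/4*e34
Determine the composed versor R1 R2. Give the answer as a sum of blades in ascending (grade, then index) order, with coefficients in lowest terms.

Distribute over the terms of R2 (each basis-blade product reordered to ascending indices, repeated generators contracted through their squares):
R1 (-3/4*e12) = -9/4 - 57/10*e12 - 27/4*e13 - 3/2*e14 + 189/10*e23 - 1/2*e24 + 141/10*e1234
R1 (-39/40*e13) = 2457/100 + 351/40*e12 - 741/100*e13 + 1833/100*e14 + 117/40*e23 - 13/20*e34 + 39/20*e1234
R1 (-10*e14) = -20/3 + 20*e12 - 188*e13 - 76*e14 + 30*e24 - 252*e34 - 90*e1234
R1 (-6/5*e23) = 54/5 + 756/25*e12 + 18/5*e13 - 228/25*e23 + 564/25*e24 + 12/5*e34 - 4/5*e1234
R1 (-15/2*e24) = 15 - 5*e12 + 45/2*e14 - 141*e23 - 57*e24 - 135/2*e34 - 189*e1234
R1 (25/4*e34) = 235/2 + 25/6*e13 + 315/2*e14 + 25/2*e23 - 225/4*e24 + 95/2*e34 + 75/4*e1234
Summing the partial products and collecting blades:
Answer: 23843/150 + 9663/200*e12 - 29159/150*e13 + 12083/100*e14 - 23159/200*e23 - 6119/100*e24 - 1081/4*e34 - 245*e1234


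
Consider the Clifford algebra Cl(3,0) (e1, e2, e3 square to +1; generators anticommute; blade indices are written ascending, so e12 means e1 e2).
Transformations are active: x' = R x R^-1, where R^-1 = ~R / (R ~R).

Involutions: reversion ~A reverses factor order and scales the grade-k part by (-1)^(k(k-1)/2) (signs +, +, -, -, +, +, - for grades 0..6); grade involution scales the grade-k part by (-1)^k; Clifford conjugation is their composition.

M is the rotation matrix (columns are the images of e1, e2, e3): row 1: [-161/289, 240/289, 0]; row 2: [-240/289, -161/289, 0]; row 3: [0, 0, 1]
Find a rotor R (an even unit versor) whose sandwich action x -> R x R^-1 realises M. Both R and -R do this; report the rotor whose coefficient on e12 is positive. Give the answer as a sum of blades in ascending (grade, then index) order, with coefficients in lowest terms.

Method: write R = a + b12*e12 + b13*e13 + b23*e23 with a^2 + b12^2 + b13^2 + b23^2 = 1 (so R^-1 = ~R). Expanding the columns R e_j ~R gives tr M = 4a^2 - 1 and, from the antisymmetric part, M21 - M12 = -4a*b12, M13 - M31 = 4a*b13, M32 - M23 = -4a*b23.
Here tr M = -33/289, so a^2 = (1 + tr M)/4 = 64/289 and a = ±8/17. Taking a = 8/17: M21 - M12 = -480/289, M13 - M31 = 0, M32 - M23 = 0, giving b12 = 15/17, b13 = 0, b23 = 0, i.e. R = 8/17 + 15/17*e12.
Its e12 coefficient is already positive.
Answer: 8/17 + 15/17*e12. Note: both R and -R realise this M (trace -33/289); the covering map identifies them, and the e12-coefficient sign is the tie-breaker.
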